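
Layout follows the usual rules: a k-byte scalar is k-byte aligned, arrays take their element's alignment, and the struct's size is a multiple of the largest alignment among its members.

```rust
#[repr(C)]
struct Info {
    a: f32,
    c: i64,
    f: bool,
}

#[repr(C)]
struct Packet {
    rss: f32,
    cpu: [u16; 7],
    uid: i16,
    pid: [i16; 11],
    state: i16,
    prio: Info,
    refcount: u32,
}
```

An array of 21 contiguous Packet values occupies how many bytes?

Info: a at 0 (size 4, align 4) → ends 4; pad 4 to align 8 for c; c at 8 (size 8, align 8) → ends 16; f at 16 (size 1, align 1) → ends 17; tail pad 7 to reach multiple of 8; total 24 bytes, alignment 8
rss at 0 (size 4, align 4) → ends 4
cpu at 4 (size 14, align 2) → ends 18
uid at 18 (size 2, align 2) → ends 20
pid at 20 (size 22, align 2) → ends 42
state at 42 (size 2, align 2) → ends 44
pad 4 to align 8 for prio
prio at 48 (size 24, align 8) → ends 72
refcount at 72 (size 4, align 4) → ends 76
tail pad 4 to reach multiple of 8
total 80 bytes, alignment 8
array of 21: 21 × 80 = 1680

1680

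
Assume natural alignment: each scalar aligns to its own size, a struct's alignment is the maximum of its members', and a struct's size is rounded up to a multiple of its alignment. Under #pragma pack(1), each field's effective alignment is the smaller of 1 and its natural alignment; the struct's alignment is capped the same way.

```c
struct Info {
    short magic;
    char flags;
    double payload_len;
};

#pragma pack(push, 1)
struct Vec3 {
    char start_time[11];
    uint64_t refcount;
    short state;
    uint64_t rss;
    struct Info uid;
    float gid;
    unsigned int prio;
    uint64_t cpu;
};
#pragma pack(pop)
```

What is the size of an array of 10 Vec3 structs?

Info: @0: magic [2B, align 2] → 2; @2: flags [1B, align 1] → 3; +5 pad (align 8); @8: payload_len [8B, align 8] → 16; size 16, align 8
@0: start_time [11B, align 1] → 11
@11: refcount [8B, align 1] → 19
@19: state [2B, align 1] → 21
@21: rss [8B, align 1] → 29
@29: uid [16B, align 1] → 45
@45: gid [4B, align 1] → 49
@49: prio [4B, align 1] → 53
@53: cpu [8B, align 1] → 61
size 61, align 1
array of 10: 10 × 61 = 610

610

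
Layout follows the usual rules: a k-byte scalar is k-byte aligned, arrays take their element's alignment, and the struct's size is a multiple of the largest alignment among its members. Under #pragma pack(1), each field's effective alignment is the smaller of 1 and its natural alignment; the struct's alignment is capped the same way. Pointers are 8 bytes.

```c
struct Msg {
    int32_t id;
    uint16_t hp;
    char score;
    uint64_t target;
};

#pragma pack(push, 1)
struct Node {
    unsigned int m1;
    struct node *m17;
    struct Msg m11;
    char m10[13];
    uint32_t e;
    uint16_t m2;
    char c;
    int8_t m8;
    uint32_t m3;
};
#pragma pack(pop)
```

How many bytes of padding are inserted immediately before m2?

Msg: @0: id [4B, align 4] → 4; @4: hp [2B, align 2] → 6; @6: score [1B, align 1] → 7; +1 pad (align 8); @8: target [8B, align 8] → 16; size 16, align 8
@0: m1 [4B, align 1] → 4
@4: m17 [8B, align 1] → 12
@12: m11 [16B, align 1] → 28
@28: m10 [13B, align 1] → 41
@41: e [4B, align 1] → 45
@45: m2 [2B, align 1] → 47

0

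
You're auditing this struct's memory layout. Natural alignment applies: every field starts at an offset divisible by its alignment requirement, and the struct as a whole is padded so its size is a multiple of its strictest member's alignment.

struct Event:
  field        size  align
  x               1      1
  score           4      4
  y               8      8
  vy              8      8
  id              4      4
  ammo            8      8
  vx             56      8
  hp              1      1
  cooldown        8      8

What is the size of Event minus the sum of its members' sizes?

14

x at 0 (size 1, align 1) → ends 1
pad 3 to align 4 for score
score at 4 (size 4, align 4) → ends 8
y at 8 (size 8, align 8) → ends 16
vy at 16 (size 8, align 8) → ends 24
id at 24 (size 4, align 4) → ends 28
pad 4 to align 8 for ammo
ammo at 32 (size 8, align 8) → ends 40
vx at 40 (size 56, align 8) → ends 96
hp at 96 (size 1, align 1) → ends 97
pad 7 to align 8 for cooldown
cooldown at 104 (size 8, align 8) → ends 112
total 112 bytes, alignment 8
data bytes 98, size 112 → padding 14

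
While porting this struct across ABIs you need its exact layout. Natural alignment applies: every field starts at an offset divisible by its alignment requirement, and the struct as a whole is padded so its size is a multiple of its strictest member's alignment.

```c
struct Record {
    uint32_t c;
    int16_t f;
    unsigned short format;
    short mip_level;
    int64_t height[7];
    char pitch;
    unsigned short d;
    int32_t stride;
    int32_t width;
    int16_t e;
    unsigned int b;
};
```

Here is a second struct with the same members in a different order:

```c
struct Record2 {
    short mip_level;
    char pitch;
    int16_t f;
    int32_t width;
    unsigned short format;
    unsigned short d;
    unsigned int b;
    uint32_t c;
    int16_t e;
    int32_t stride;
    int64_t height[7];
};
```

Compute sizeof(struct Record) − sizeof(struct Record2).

c at 0 (size 4, align 4) → ends 4
f at 4 (size 2, align 2) → ends 6
format at 6 (size 2, align 2) → ends 8
mip_level at 8 (size 2, align 2) → ends 10
pad 6 to align 8 for height
height at 16 (size 56, align 8) → ends 72
pitch at 72 (size 1, align 1) → ends 73
pad 1 to align 2 for d
d at 74 (size 2, align 2) → ends 76
stride at 76 (size 4, align 4) → ends 80
width at 80 (size 4, align 4) → ends 84
e at 84 (size 2, align 2) → ends 86
pad 2 to align 4 for b
b at 88 (size 4, align 4) → ends 92
tail pad 4 to reach multiple of 8
total 96 bytes, alignment 8
— Record2 —
mip_level at 0 (size 2, align 2) → ends 2
pitch at 2 (size 1, align 1) → ends 3
pad 1 to align 2 for f
f at 4 (size 2, align 2) → ends 6
pad 2 to align 4 for width
width at 8 (size 4, align 4) → ends 12
format at 12 (size 2, align 2) → ends 14
d at 14 (size 2, align 2) → ends 16
b at 16 (size 4, align 4) → ends 20
c at 20 (size 4, align 4) → ends 24
e at 24 (size 2, align 2) → ends 26
pad 2 to align 4 for stride
stride at 28 (size 4, align 4) → ends 32
height at 32 (size 56, align 8) → ends 88
total 88 bytes, alignment 8
96 − 88 = 8

8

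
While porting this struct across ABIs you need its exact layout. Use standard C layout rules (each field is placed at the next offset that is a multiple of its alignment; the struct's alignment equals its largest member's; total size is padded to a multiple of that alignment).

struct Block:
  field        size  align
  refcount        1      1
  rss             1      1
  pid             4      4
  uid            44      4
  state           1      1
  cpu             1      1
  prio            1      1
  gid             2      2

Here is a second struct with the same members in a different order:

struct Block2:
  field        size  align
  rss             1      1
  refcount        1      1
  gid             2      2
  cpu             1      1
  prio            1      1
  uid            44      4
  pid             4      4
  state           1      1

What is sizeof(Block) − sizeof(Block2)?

@0: refcount [1B, align 1] → 1
@1: rss [1B, align 1] → 2
+2 pad (align 4)
@4: pid [4B, align 4] → 8
@8: uid [44B, align 4] → 52
@52: state [1B, align 1] → 53
@53: cpu [1B, align 1] → 54
@54: prio [1B, align 1] → 55
+1 pad (align 2)
@56: gid [2B, align 2] → 58
+2 tail pad (align 4)
size 60, align 4
— Block2 —
@0: rss [1B, align 1] → 1
@1: refcount [1B, align 1] → 2
@2: gid [2B, align 2] → 4
@4: cpu [1B, align 1] → 5
@5: prio [1B, align 1] → 6
+2 pad (align 4)
@8: uid [44B, align 4] → 52
@52: pid [4B, align 4] → 56
@56: state [1B, align 1] → 57
+3 tail pad (align 4)
size 60, align 4
60 − 60 = 0

0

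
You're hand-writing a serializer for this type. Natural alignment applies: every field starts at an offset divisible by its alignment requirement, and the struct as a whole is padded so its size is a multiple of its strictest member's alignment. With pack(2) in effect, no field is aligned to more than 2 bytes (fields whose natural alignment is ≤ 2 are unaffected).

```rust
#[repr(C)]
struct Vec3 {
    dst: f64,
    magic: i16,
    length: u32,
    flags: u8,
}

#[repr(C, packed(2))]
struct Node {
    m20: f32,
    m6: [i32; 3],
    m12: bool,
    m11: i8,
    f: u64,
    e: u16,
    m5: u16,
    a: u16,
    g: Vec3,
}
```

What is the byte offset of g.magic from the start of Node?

Vec3: dst at 0 (size 8, align 8) → ends 8; magic at 8 (size 2, align 2) → ends 10; pad 2 to align 4 for length; length at 12 (size 4, align 4) → ends 16; flags at 16 (size 1, align 1) → ends 17; tail pad 7 to reach multiple of 8; total 24 bytes, alignment 8
m20 at 0 (size 4, align 2) → ends 4
m6 at 4 (size 12, align 2) → ends 16
m12 at 16 (size 1, align 1) → ends 17
m11 at 17 (size 1, align 1) → ends 18
f at 18 (size 8, align 2) → ends 26
e at 26 (size 2, align 2) → ends 28
m5 at 28 (size 2, align 2) → ends 30
a at 30 (size 2, align 2) → ends 32
g at 32 (size 24, align 2) → ends 56
within Vec3: magic at 8
32 + 8 = 40

40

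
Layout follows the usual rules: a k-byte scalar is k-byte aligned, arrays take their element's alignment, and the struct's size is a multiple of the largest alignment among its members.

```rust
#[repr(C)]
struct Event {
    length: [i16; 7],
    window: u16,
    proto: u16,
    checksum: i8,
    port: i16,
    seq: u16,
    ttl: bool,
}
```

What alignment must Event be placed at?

member alignments: length=2, window=2, proto=2, checksum=1, port=2, seq=2, ttl=1
max = 2

2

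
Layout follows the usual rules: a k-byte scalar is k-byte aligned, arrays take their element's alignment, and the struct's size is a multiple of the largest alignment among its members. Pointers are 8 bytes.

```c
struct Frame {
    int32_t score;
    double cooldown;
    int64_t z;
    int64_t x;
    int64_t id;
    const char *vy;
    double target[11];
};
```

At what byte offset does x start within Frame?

@0: score [4B, align 4] → 4
+4 pad (align 8)
@8: cooldown [8B, align 8] → 16
@16: z [8B, align 8] → 24
@24: x [8B, align 8] → 32

24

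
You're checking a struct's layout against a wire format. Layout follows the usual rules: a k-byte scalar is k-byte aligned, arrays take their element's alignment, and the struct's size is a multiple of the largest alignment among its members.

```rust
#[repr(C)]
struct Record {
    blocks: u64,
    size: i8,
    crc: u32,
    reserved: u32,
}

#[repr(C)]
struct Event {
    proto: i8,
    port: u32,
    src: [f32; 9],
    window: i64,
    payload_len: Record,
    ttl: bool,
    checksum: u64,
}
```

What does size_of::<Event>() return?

96

Record: 0..8  blocks  (8B, 8-aligned); 8..9  size  (1B, 1-aligned); 9..12  -- padding (3B); 12..16  crc  (4B, 4-aligned); 16..20  reserved  (4B, 4-aligned); 20..24  -- tail padding (4B); sizeof = 24, alignof = 8
0..1  proto  (1B, 1-aligned)
1..4  -- padding (3B)
4..8  port  (4B, 4-aligned)
8..44  src  (36B, 4-aligned)
44..48  -- padding (4B)
48..56  window  (8B, 8-aligned)
56..80  payload_len  (24B, 8-aligned)
80..81  ttl  (1B, 1-aligned)
81..88  -- padding (7B)
88..96  checksum  (8B, 8-aligned)
sizeof = 96, alignof = 8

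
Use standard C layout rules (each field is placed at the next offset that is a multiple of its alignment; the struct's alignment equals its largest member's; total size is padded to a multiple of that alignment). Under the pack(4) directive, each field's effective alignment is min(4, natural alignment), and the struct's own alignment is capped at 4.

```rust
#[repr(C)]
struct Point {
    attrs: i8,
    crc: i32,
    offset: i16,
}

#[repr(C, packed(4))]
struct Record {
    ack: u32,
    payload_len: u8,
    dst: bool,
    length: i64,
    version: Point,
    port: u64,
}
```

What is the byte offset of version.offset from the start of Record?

Point: attrs at 0 (size 1, align 1) → ends 1; pad 3 to align 4 for crc; crc at 4 (size 4, align 4) → ends 8; offset at 8 (size 2, align 2) → ends 10; tail pad 2 to reach multiple of 4; total 12 bytes, alignment 4
ack at 0 (size 4, align 4) → ends 4
payload_len at 4 (size 1, align 1) → ends 5
dst at 5 (size 1, align 1) → ends 6
pad 2 to align 4 for length
length at 8 (size 8, align 4) → ends 16
version at 16 (size 12, align 4) → ends 28
within Point: offset at 8
16 + 8 = 24

24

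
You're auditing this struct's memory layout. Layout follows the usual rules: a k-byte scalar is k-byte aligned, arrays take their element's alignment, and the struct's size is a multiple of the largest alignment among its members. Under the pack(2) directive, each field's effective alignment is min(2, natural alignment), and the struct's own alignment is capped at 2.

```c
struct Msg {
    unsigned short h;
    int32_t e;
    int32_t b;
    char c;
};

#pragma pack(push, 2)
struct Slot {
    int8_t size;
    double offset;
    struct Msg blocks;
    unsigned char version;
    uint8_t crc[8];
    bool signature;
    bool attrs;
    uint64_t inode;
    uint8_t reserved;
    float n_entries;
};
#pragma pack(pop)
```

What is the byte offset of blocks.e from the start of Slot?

14

Msg: @0: h [2B, align 2] → 2; +2 pad (align 4); @4: e [4B, align 4] → 8; @8: b [4B, align 4] → 12; @12: c [1B, align 1] → 13; +3 tail pad (align 4); size 16, align 4
@0: size [1B, align 1] → 1
+1 pad (align 2)
@2: offset [8B, align 2] → 10
@10: blocks [16B, align 2] → 26
within Msg: e at 4
10 + 4 = 14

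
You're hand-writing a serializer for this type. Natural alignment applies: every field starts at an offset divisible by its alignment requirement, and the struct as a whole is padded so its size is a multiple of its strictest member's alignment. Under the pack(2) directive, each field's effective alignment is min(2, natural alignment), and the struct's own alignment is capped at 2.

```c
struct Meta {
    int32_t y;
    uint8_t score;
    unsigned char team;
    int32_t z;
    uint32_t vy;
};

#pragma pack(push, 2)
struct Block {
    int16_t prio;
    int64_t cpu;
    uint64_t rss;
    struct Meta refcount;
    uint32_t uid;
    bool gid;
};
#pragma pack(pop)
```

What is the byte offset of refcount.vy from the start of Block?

30

Meta: y at 0 (size 4, align 4) → ends 4; score at 4 (size 1, align 1) → ends 5; team at 5 (size 1, align 1) → ends 6; pad 2 to align 4 for z; z at 8 (size 4, align 4) → ends 12; vy at 12 (size 4, align 4) → ends 16; total 16 bytes, alignment 4
prio at 0 (size 2, align 2) → ends 2
cpu at 2 (size 8, align 2) → ends 10
rss at 10 (size 8, align 2) → ends 18
refcount at 18 (size 16, align 2) → ends 34
within Meta: vy at 12
18 + 12 = 30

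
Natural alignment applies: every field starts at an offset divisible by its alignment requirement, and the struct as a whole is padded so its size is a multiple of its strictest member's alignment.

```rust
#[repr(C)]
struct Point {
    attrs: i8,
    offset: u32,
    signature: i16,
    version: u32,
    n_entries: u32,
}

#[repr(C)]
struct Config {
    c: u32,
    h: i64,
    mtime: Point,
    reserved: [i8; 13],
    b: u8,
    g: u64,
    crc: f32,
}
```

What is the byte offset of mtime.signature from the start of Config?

Point: @0: attrs [1B, align 1] → 1; +3 pad (align 4); @4: offset [4B, align 4] → 8; @8: signature [2B, align 2] → 10; +2 pad (align 4); @12: version [4B, align 4] → 16; @16: n_entries [4B, align 4] → 20; size 20, align 4
@0: c [4B, align 4] → 4
+4 pad (align 8)
@8: h [8B, align 8] → 16
@16: mtime [20B, align 4] → 36
within Point: signature at 8
16 + 8 = 24

24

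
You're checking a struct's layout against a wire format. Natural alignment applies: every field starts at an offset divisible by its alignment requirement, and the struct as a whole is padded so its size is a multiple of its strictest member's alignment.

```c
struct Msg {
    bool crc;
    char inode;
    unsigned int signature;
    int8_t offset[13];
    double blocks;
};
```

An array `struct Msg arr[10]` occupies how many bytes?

crc at 0 (size 1, align 1) → ends 1
inode at 1 (size 1, align 1) → ends 2
pad 2 to align 4 for signature
signature at 4 (size 4, align 4) → ends 8
offset at 8 (size 13, align 1) → ends 21
pad 3 to align 8 for blocks
blocks at 24 (size 8, align 8) → ends 32
total 32 bytes, alignment 8
array of 10: 10 × 32 = 320

320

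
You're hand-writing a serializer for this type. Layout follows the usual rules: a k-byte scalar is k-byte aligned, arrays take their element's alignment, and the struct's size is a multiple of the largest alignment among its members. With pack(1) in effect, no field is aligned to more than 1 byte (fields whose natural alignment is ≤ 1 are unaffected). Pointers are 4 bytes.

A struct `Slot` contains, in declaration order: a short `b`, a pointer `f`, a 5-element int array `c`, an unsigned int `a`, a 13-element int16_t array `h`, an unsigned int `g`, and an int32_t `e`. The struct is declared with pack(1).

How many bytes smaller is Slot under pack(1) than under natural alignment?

4

natural layout:
  @0: b [2B, align 2] → 2
  +2 pad (align 4)
  @4: f [4B, align 4] → 8
  @8: c [20B, align 4] → 28
  @28: a [4B, align 4] → 32
  @32: h [26B, align 2] → 58
  +2 pad (align 4)
  @60: g [4B, align 4] → 64
  @64: e [4B, align 4] → 68
  size 68, align 4
packed(1) layout:
  @0: b [2B, align 1] → 2
  @2: f [4B, align 1] → 6
  @6: c [20B, align 1] → 26
  @26: a [4B, align 1] → 30
  @30: h [26B, align 1] → 56
  @56: g [4B, align 1] → 60
  @60: e [4B, align 1] → 64
  size 64, align 1
68 − 64 = 4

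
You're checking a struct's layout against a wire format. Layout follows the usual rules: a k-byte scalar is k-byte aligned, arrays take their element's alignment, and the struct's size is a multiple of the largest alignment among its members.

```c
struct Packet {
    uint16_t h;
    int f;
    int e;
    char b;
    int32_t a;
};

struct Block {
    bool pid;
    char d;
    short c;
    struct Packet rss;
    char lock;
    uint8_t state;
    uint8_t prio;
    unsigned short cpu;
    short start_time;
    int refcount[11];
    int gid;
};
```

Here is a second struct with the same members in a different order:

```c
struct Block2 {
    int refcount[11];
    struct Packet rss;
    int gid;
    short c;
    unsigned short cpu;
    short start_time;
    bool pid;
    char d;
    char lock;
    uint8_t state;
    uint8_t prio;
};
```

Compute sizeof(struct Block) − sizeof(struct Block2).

Packet: 0..2  h  (2B, 2-aligned); 2..4  -- padding (2B); 4..8  f  (4B, 4-aligned); 8..12  e  (4B, 4-aligned); 12..13  b  (1B, 1-aligned); 13..16  -- padding (3B); 16..20  a  (4B, 4-aligned); sizeof = 20, alignof = 4
0..1  pid  (1B, 1-aligned)
1..2  d  (1B, 1-aligned)
2..4  c  (2B, 2-aligned)
4..24  rss  (20B, 4-aligned)
24..25  lock  (1B, 1-aligned)
25..26  state  (1B, 1-aligned)
26..27  prio  (1B, 1-aligned)
27..28  -- padding (1B)
28..30  cpu  (2B, 2-aligned)
30..32  start_time  (2B, 2-aligned)
32..76  refcount  (44B, 4-aligned)
76..80  gid  (4B, 4-aligned)
sizeof = 80, alignof = 4
— Block2 —
0..44  refcount  (44B, 4-aligned)
44..64  rss  (20B, 4-aligned)
64..68  gid  (4B, 4-aligned)
68..70  c  (2B, 2-aligned)
70..72  cpu  (2B, 2-aligned)
72..74  start_time  (2B, 2-aligned)
74..75  pid  (1B, 1-aligned)
75..76  d  (1B, 1-aligned)
76..77  lock  (1B, 1-aligned)
77..78  state  (1B, 1-aligned)
78..79  prio  (1B, 1-aligned)
79..80  -- tail padding (1B)
sizeof = 80, alignof = 4
80 − 80 = 0

0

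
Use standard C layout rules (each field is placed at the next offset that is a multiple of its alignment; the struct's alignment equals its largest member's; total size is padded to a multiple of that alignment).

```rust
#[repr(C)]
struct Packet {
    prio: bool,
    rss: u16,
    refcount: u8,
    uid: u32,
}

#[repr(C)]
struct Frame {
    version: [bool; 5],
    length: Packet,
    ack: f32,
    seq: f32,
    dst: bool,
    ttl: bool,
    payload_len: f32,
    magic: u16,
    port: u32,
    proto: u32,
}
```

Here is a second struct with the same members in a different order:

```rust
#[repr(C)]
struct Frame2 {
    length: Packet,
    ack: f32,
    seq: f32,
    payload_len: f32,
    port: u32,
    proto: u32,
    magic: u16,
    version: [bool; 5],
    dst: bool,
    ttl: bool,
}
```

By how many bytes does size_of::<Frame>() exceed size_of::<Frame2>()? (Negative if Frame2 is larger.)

Packet: @0: prio [1B, align 1] → 1; +1 pad (align 2); @2: rss [2B, align 2] → 4; @4: refcount [1B, align 1] → 5; +3 pad (align 4); @8: uid [4B, align 4] → 12; size 12, align 4
@0: version [5B, align 1] → 5
+3 pad (align 4)
@8: length [12B, align 4] → 20
@20: ack [4B, align 4] → 24
@24: seq [4B, align 4] → 28
@28: dst [1B, align 1] → 29
@29: ttl [1B, align 1] → 30
+2 pad (align 4)
@32: payload_len [4B, align 4] → 36
@36: magic [2B, align 2] → 38
+2 pad (align 4)
@40: port [4B, align 4] → 44
@44: proto [4B, align 4] → 48
size 48, align 4
— Frame2 —
@0: length [12B, align 4] → 12
@12: ack [4B, align 4] → 16
@16: seq [4B, align 4] → 20
@20: payload_len [4B, align 4] → 24
@24: port [4B, align 4] → 28
@28: proto [4B, align 4] → 32
@32: magic [2B, align 2] → 34
@34: version [5B, align 1] → 39
@39: dst [1B, align 1] → 40
@40: ttl [1B, align 1] → 41
+3 tail pad (align 4)
size 44, align 4
48 − 44 = 4

4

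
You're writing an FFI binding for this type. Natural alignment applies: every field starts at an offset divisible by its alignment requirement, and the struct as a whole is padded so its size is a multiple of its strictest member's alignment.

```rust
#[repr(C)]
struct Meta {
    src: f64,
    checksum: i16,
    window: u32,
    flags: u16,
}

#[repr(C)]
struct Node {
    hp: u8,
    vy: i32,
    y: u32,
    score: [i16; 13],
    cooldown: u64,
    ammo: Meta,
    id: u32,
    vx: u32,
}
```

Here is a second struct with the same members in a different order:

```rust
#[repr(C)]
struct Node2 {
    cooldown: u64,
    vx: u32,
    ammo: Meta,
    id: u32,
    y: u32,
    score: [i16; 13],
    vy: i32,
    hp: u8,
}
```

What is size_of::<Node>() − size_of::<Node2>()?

Meta: @0: src [8B, align 8] → 8; @8: checksum [2B, align 2] → 10; +2 pad (align 4); @12: window [4B, align 4] → 16; @16: flags [2B, align 2] → 18; +6 tail pad (align 8); size 24, align 8
@0: hp [1B, align 1] → 1
+3 pad (align 4)
@4: vy [4B, align 4] → 8
@8: y [4B, align 4] → 12
@12: score [26B, align 2] → 38
+2 pad (align 8)
@40: cooldown [8B, align 8] → 48
@48: ammo [24B, align 8] → 72
@72: id [4B, align 4] → 76
@76: vx [4B, align 4] → 80
size 80, align 8
— Node2 —
@0: cooldown [8B, align 8] → 8
@8: vx [4B, align 4] → 12
+4 pad (align 8)
@16: ammo [24B, align 8] → 40
@40: id [4B, align 4] → 44
@44: y [4B, align 4] → 48
@48: score [26B, align 2] → 74
+2 pad (align 4)
@76: vy [4B, align 4] → 80
@80: hp [1B, align 1] → 81
+7 tail pad (align 8)
size 88, align 8
80 − 88 = -8

-8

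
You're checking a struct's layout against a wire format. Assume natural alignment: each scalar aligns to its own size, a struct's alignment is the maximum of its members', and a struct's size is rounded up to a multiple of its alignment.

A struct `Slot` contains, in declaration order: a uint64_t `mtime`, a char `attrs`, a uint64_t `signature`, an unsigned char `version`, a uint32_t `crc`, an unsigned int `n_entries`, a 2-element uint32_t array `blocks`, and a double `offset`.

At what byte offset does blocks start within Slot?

36

mtime at 0 (size 8, align 8) → ends 8
attrs at 8 (size 1, align 1) → ends 9
pad 7 to align 8 for signature
signature at 16 (size 8, align 8) → ends 24
version at 24 (size 1, align 1) → ends 25
pad 3 to align 4 for crc
crc at 28 (size 4, align 4) → ends 32
n_entries at 32 (size 4, align 4) → ends 36
blocks at 36 (size 8, align 4) → ends 44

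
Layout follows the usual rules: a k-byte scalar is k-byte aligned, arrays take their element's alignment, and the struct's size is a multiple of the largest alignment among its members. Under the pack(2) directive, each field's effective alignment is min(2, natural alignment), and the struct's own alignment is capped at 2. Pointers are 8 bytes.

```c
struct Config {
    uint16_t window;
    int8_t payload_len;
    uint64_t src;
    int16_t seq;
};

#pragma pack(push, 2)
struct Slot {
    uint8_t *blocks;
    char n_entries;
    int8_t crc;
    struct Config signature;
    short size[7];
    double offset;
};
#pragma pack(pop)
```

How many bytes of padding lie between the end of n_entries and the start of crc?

Config: window at 0 (size 2, align 2) → ends 2; payload_len at 2 (size 1, align 1) → ends 3; pad 5 to align 8 for src; src at 8 (size 8, align 8) → ends 16; seq at 16 (size 2, align 2) → ends 18; tail pad 6 to reach multiple of 8; total 24 bytes, alignment 8
blocks at 0 (size 8, align 2) → ends 8
n_entries at 8 (size 1, align 1) → ends 9
crc at 9 (size 1, align 1) → ends 10

0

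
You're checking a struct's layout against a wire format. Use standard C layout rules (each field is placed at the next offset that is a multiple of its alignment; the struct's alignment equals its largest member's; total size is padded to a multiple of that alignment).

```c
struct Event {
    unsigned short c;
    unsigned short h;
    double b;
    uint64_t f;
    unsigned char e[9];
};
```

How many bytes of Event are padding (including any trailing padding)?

0..2  c  (2B, 2-aligned)
2..4  h  (2B, 2-aligned)
4..8  -- padding (4B)
8..16  b  (8B, 8-aligned)
16..24  f  (8B, 8-aligned)
24..33  e  (9B, 1-aligned)
33..40  -- tail padding (7B)
sizeof = 40, alignof = 8
data bytes 29, size 40 → padding 11

11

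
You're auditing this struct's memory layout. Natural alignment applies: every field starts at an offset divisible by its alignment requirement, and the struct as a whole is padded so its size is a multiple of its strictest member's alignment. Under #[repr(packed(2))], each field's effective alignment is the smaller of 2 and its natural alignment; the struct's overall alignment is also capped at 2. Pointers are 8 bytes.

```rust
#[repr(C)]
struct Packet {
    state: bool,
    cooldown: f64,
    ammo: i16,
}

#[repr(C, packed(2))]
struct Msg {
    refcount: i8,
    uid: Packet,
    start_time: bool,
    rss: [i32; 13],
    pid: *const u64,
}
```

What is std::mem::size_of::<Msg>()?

Packet: @0: state [1B, align 1] → 1; +7 pad (align 8); @8: cooldown [8B, align 8] → 16; @16: ammo [2B, align 2] → 18; +6 tail pad (align 8); size 24, align 8
@0: refcount [1B, align 1] → 1
+1 pad (align 2)
@2: uid [24B, align 2] → 26
@26: start_time [1B, align 1] → 27
+1 pad (align 2)
@28: rss [52B, align 2] → 80
@80: pid [8B, align 2] → 88
size 88, align 2

88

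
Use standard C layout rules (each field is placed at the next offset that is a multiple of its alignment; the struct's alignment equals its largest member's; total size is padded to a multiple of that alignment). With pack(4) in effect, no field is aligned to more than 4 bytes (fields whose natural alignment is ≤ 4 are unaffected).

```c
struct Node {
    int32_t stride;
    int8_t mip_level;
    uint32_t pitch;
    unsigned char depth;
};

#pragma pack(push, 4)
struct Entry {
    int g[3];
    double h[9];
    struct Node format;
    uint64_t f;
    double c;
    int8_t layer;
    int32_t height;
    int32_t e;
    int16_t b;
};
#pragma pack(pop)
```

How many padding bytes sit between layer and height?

Node: 0..4  stride  (4B, 4-aligned); 4..5  mip_level  (1B, 1-aligned); 5..8  -- padding (3B); 8..12  pitch  (4B, 4-aligned); 12..13  depth  (1B, 1-aligned); 13..16  -- tail padding (3B); sizeof = 16, alignof = 4
0..12  g  (12B, 4-aligned)
12..84  h  (72B, 4-aligned)
84..100  format  (16B, 4-aligned)
100..108  f  (8B, 4-aligned)
108..116  c  (8B, 4-aligned)
116..117  layer  (1B, 1-aligned)
117..120  -- padding (3B)
120..124  height  (4B, 4-aligned)

3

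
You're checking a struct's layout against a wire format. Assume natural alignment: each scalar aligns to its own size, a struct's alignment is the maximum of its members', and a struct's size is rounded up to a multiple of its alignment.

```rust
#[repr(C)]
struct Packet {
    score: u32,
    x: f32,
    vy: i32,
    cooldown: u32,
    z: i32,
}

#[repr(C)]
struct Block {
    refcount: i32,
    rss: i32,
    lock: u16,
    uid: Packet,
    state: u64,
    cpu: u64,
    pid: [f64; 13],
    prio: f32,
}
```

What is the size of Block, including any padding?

Packet: @0: score [4B, align 4] → 4; @4: x [4B, align 4] → 8; @8: vy [4B, align 4] → 12; @12: cooldown [4B, align 4] → 16; @16: z [4B, align 4] → 20; size 20, align 4
@0: refcount [4B, align 4] → 4
@4: rss [4B, align 4] → 8
@8: lock [2B, align 2] → 10
+2 pad (align 4)
@12: uid [20B, align 4] → 32
@32: state [8B, align 8] → 40
@40: cpu [8B, align 8] → 48
@48: pid [104B, align 8] → 152
@152: prio [4B, align 4] → 156
+4 tail pad (align 8)
size 160, align 8

160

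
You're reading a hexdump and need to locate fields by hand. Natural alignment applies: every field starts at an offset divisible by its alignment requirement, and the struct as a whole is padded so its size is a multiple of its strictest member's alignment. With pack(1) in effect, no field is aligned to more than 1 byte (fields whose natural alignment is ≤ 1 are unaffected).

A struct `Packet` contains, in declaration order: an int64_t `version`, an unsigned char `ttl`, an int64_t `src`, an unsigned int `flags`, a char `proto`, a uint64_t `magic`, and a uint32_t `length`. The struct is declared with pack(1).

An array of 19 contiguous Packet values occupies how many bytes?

0..8  version  (8B, 1-aligned)
8..9  ttl  (1B, 1-aligned)
9..17  src  (8B, 1-aligned)
17..21  flags  (4B, 1-aligned)
21..22  proto  (1B, 1-aligned)
22..30  magic  (8B, 1-aligned)
30..34  length  (4B, 1-aligned)
sizeof = 34, alignof = 1
array of 19: 19 × 34 = 646

646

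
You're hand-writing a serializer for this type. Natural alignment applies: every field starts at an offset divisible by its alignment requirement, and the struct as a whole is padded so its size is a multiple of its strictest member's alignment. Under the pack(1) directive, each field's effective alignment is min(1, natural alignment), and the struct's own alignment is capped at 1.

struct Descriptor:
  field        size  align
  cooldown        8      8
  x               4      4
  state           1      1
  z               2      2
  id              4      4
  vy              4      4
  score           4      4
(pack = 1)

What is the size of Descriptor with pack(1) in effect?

27

0..8  cooldown  (8B, 1-aligned)
8..12  x  (4B, 1-aligned)
12..13  state  (1B, 1-aligned)
13..15  z  (2B, 1-aligned)
15..19  id  (4B, 1-aligned)
19..23  vy  (4B, 1-aligned)
23..27  score  (4B, 1-aligned)
sizeof = 27, alignof = 1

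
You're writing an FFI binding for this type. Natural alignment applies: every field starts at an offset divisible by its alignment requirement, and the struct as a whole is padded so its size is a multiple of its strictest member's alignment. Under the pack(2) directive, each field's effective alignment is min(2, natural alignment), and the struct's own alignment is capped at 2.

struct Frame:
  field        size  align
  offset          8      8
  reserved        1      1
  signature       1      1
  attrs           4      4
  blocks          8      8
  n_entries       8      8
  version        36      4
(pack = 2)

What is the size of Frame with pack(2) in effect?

offset at 0 (size 8, align 2) → ends 8
reserved at 8 (size 1, align 1) → ends 9
signature at 9 (size 1, align 1) → ends 10
attrs at 10 (size 4, align 2) → ends 14
blocks at 14 (size 8, align 2) → ends 22
n_entries at 22 (size 8, align 2) → ends 30
version at 30 (size 36, align 2) → ends 66
total 66 bytes, alignment 2

66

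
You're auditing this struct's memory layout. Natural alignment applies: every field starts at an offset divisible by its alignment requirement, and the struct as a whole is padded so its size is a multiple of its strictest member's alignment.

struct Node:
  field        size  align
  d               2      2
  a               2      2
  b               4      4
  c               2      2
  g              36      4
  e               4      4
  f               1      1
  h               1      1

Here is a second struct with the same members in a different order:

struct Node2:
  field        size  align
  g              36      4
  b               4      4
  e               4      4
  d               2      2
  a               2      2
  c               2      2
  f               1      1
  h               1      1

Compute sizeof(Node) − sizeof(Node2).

4

d at 0 (size 2, align 2) → ends 2
a at 2 (size 2, align 2) → ends 4
b at 4 (size 4, align 4) → ends 8
c at 8 (size 2, align 2) → ends 10
pad 2 to align 4 for g
g at 12 (size 36, align 4) → ends 48
e at 48 (size 4, align 4) → ends 52
f at 52 (size 1, align 1) → ends 53
h at 53 (size 1, align 1) → ends 54
tail pad 2 to reach multiple of 4
total 56 bytes, alignment 4
— Node2 —
g at 0 (size 36, align 4) → ends 36
b at 36 (size 4, align 4) → ends 40
e at 40 (size 4, align 4) → ends 44
d at 44 (size 2, align 2) → ends 46
a at 46 (size 2, align 2) → ends 48
c at 48 (size 2, align 2) → ends 50
f at 50 (size 1, align 1) → ends 51
h at 51 (size 1, align 1) → ends 52
total 52 bytes, alignment 4
56 − 52 = 4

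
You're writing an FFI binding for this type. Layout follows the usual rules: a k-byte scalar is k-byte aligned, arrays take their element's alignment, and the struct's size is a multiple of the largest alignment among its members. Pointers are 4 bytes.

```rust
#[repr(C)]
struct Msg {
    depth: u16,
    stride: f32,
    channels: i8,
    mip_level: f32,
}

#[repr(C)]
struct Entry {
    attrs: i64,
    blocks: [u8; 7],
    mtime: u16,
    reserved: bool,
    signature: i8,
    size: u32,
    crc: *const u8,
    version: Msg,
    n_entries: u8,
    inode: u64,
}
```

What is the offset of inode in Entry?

Msg: 0..2  depth  (2B, 2-aligned); 2..4  -- padding (2B); 4..8  stride  (4B, 4-aligned); 8..9  channels  (1B, 1-aligned); 9..12  -- padding (3B); 12..16  mip_level  (4B, 4-aligned); sizeof = 16, alignof = 4
0..8  attrs  (8B, 8-aligned)
8..15  blocks  (7B, 1-aligned)
15..16  -- padding (1B)
16..18  mtime  (2B, 2-aligned)
18..19  reserved  (1B, 1-aligned)
19..20  signature  (1B, 1-aligned)
20..24  size  (4B, 4-aligned)
24..28  crc  (4B, 4-aligned)
28..44  version  (16B, 4-aligned)
44..45  n_entries  (1B, 1-aligned)
45..48  -- padding (3B)
48..56  inode  (8B, 8-aligned)

48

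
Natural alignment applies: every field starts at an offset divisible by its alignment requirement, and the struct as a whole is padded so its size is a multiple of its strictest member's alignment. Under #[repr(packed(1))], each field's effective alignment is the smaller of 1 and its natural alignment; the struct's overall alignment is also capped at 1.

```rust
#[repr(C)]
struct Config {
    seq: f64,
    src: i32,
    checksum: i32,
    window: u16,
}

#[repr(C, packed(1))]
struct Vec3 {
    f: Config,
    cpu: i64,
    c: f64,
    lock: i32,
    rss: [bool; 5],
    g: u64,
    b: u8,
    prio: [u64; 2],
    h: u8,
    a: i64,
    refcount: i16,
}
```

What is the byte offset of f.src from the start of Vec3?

Config: seq at 0 (size 8, align 8) → ends 8; src at 8 (size 4, align 4) → ends 12; checksum at 12 (size 4, align 4) → ends 16; window at 16 (size 2, align 2) → ends 18; tail pad 6 to reach multiple of 8; total 24 bytes, alignment 8
f at 0 (size 24, align 1) → ends 24
within Config: src at 8
0 + 8 = 8

8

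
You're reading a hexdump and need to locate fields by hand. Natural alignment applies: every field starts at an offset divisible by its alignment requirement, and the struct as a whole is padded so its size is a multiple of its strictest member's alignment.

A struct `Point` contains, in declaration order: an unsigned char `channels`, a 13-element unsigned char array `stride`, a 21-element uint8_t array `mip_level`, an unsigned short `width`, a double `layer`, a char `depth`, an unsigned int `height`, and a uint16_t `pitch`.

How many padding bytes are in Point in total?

12

channels at 0 (size 1, align 1) → ends 1
stride at 1 (size 13, align 1) → ends 14
mip_level at 14 (size 21, align 1) → ends 35
pad 1 to align 2 for width
width at 36 (size 2, align 2) → ends 38
pad 2 to align 8 for layer
layer at 40 (size 8, align 8) → ends 48
depth at 48 (size 1, align 1) → ends 49
pad 3 to align 4 for height
height at 52 (size 4, align 4) → ends 56
pitch at 56 (size 2, align 2) → ends 58
tail pad 6 to reach multiple of 8
total 64 bytes, alignment 8
data bytes 52, size 64 → padding 12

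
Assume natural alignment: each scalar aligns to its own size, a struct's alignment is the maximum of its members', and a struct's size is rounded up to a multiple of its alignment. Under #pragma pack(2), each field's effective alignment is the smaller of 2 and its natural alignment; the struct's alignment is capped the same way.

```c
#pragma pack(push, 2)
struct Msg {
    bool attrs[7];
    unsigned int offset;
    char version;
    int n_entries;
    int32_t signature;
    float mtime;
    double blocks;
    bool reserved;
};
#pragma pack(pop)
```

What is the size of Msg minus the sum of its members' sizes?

@0: attrs [7B, align 1] → 7
+1 pad (align 2)
@8: offset [4B, align 2] → 12
@12: version [1B, align 1] → 13
+1 pad (align 2)
@14: n_entries [4B, align 2] → 18
@18: signature [4B, align 2] → 22
@22: mtime [4B, align 2] → 26
@26: blocks [8B, align 2] → 34
@34: reserved [1B, align 1] → 35
+1 tail pad (align 2)
size 36, align 2
data bytes 33, size 36 → padding 3

3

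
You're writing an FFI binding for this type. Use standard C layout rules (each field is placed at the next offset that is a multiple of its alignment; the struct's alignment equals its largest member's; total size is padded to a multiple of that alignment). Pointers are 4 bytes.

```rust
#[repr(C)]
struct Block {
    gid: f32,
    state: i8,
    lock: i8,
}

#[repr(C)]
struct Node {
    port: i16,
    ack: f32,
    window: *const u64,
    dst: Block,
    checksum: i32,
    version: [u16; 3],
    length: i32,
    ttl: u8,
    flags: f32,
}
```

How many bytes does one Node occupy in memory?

Block: gid at 0 (size 4, align 4) → ends 4; state at 4 (size 1, align 1) → ends 5; lock at 5 (size 1, align 1) → ends 6; tail pad 2 to reach multiple of 4; total 8 bytes, alignment 4
port at 0 (size 2, align 2) → ends 2
pad 2 to align 4 for ack
ack at 4 (size 4, align 4) → ends 8
window at 8 (size 4, align 4) → ends 12
dst at 12 (size 8, align 4) → ends 20
checksum at 20 (size 4, align 4) → ends 24
version at 24 (size 6, align 2) → ends 30
pad 2 to align 4 for length
length at 32 (size 4, align 4) → ends 36
ttl at 36 (size 1, align 1) → ends 37
pad 3 to align 4 for flags
flags at 40 (size 4, align 4) → ends 44
total 44 bytes, alignment 4

44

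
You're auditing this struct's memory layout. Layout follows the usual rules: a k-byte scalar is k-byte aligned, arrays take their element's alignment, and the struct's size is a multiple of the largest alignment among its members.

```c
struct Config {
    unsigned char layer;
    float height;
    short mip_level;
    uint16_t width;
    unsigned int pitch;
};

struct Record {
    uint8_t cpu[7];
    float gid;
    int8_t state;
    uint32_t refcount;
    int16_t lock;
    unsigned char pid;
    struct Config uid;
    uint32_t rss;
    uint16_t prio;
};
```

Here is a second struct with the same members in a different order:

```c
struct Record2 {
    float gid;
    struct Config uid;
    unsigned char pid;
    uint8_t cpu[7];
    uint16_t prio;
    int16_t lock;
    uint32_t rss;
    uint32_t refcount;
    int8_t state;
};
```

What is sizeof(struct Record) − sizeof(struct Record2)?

Config: @0: layer [1B, align 1] → 1; +3 pad (align 4); @4: height [4B, align 4] → 8; @8: mip_level [2B, align 2] → 10; @10: width [2B, align 2] → 12; @12: pitch [4B, align 4] → 16; size 16, align 4
@0: cpu [7B, align 1] → 7
+1 pad (align 4)
@8: gid [4B, align 4] → 12
@12: state [1B, align 1] → 13
+3 pad (align 4)
@16: refcount [4B, align 4] → 20
@20: lock [2B, align 2] → 22
@22: pid [1B, align 1] → 23
+1 pad (align 4)
@24: uid [16B, align 4] → 40
@40: rss [4B, align 4] → 44
@44: prio [2B, align 2] → 46
+2 tail pad (align 4)
size 48, align 4
— Record2 —
@0: gid [4B, align 4] → 4
@4: uid [16B, align 4] → 20
@20: pid [1B, align 1] → 21
@21: cpu [7B, align 1] → 28
@28: prio [2B, align 2] → 30
@30: lock [2B, align 2] → 32
@32: rss [4B, align 4] → 36
@36: refcount [4B, align 4] → 40
@40: state [1B, align 1] → 41
+3 tail pad (align 4)
size 44, align 4
48 − 44 = 4

4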